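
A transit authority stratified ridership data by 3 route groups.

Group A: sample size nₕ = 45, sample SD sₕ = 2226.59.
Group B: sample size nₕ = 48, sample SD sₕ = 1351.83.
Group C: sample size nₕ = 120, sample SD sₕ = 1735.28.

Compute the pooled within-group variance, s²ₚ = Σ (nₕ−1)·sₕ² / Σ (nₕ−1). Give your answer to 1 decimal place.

A: (45−1)·2226.59² = 44·4957703.0281 = 218138933.2364
B: (48−1)·1351.83² = 47·1827444.3489 = 85889884.3983
C: (120−1)·1735.28² = 119·3011196.6784 = 358332404.7296
Numerator = 662361222.3643; denominator = Σ(nₕ−1) = 210.
s²ₚ = 662361222.3643/210 = 3154101.059... → 3154101.1.

3154101.1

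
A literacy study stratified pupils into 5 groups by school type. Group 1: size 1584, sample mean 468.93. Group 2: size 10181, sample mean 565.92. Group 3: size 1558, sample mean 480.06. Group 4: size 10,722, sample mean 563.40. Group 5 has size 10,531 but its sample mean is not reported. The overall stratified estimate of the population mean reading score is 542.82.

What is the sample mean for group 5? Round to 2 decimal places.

Σ Nₕx̄ₕ = N·μ, so 10531·x̄_5 = 34576·542.82 − (1584·468.93 + 10181·565.92 + 1558·480.06 + 10722·563.40).
= 18768544.32 − 13293124.92 = 5475419.4.
x̄_5 = 5475419.4 / 10531 = 519.9335... → 519.93.

519.93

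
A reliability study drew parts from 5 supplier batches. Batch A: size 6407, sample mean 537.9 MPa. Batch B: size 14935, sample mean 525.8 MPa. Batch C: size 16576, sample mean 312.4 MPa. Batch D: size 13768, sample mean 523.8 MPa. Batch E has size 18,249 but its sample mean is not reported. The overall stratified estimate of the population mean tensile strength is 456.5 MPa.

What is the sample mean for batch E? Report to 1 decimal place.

451.3

Σ Nₕx̄ₕ = N·μ, so 18249·x̄_E = 69935·456.5 − (6407·537.9 + 14935·525.8 + 16576·312.4 + 13768·523.8).
= 31925327.5 − 23689169.1 = 8236158.4.
x̄_E = 8236158.4 / 18249 = 451.321... → 451.3.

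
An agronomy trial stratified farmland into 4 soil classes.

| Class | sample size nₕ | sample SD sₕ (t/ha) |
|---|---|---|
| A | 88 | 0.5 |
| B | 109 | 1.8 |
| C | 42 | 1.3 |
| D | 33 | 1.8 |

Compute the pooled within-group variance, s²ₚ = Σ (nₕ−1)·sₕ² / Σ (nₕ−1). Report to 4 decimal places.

A: (88−1)·0.5² = 87·0.25 = 21.75
B: (109−1)·1.8² = 108·3.24 = 349.92
C: (42−1)·1.3² = 41·1.69 = 69.29
D: (33−1)·1.8² = 32·3.24 = 103.68
Numerator = 544.64; denominator = Σ(nₕ−1) = 268.
s²ₚ = 544.64/268 = 2.032239... → 2.0322.

2.0322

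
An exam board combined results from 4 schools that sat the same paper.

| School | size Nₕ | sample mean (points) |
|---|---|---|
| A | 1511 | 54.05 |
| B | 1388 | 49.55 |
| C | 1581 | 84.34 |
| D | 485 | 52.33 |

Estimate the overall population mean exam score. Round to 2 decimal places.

N = 1511 + 1388 + 1581 + 485 = 4965.
Weight each subgroup mean by Nₕ/N and sum.
Σ Nₕx̄ₕ = 1511·54.05 + 1388·49.55 + 1581·84.34 + 485·52.33 = 81669.55 + 68775.4 + 133341.54 + 25380.05 = 309166.54.
Divide by N: 309166.54 / 4965 = 62.2692... → 62.27.

62.27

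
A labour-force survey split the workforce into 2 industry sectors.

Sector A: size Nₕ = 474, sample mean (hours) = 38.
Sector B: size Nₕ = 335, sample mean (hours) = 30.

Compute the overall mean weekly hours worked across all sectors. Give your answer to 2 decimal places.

34.69

x̄_st = (Σ Nₕx̄ₕ) / (Σ Nₕ) = (474·38 + 335·30) / 809
= 28062 / 809 = 34.6873... → 34.69.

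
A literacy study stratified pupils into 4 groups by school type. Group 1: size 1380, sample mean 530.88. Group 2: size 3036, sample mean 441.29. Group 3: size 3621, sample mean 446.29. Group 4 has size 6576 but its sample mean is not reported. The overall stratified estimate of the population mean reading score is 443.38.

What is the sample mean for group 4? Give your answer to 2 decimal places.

N = 1380 + 3036 + 3621 + 6576 = 14613.
Overall total = μ·N = 443.38·14613 = 6479111.94.
Subtract the known strata: 1380·530.88 + 3036·441.29 + 3621·446.29 = 3688386.93.
Remaining total for group 4: 6479111.94 − 3688386.93 = 2790725.01.
Divide by its size: 2790725.01 / 6576 = 424.3803... → 424.38.

424.38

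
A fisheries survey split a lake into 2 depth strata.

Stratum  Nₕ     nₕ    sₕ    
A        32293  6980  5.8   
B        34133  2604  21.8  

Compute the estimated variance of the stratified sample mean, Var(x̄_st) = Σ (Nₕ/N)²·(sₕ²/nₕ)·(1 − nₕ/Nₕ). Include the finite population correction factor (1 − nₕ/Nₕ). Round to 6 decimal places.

N = 66426; Wₕ = Nₕ/N.
stratum A: (32293/66426)²·5.8²/6980·(1 − 6980/32293) = 0.000892846
stratum B: (34133/66426)²·21.8²/2604·(1 − 2604/34133) = 0.044512344
Sum = 0.045405189 → 0.045405.

0.045405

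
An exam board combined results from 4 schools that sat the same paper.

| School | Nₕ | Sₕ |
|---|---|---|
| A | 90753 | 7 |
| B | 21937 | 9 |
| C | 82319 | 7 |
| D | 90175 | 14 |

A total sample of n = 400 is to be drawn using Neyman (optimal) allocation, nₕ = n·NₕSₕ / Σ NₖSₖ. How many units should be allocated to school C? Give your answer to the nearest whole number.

86

Σ NₕSₕ = 90753·7 + 21937·9 + 82319·7 + 90175·14 = 2671387.
Share for C: 576233/2671387 = 0.21571.
n_C = 400 × 0.21571 = 86.282... → 86.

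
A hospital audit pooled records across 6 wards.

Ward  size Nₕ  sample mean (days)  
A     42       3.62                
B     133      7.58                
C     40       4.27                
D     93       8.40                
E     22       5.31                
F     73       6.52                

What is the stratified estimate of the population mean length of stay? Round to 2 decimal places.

N = 403; weights Wₕ = Nₕ/N = (0.1042, 0.3300, 0.0993, 0.2308, 0.0546, 0.1811).
x̄_st = Σ Wₕ·x̄ₕ = 0.1042·3.62 + 0.3300·7.58 + 0.0993·4.27 + 0.2308·8.40 + 0.0546·5.31 + 0.1811·6.52 ≈ 6.7121...
→ 6.71.

6.71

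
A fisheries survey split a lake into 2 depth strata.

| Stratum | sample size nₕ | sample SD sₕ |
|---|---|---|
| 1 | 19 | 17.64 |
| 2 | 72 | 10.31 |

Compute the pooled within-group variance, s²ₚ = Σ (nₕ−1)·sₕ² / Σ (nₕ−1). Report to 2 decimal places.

1: (19−1)·17.64² = 18·311.1696 = 5601.0528
2: (72−1)·10.31² = 71·106.2961 = 7547.0231
Numerator = 13148.0759; denominator = Σ(nₕ−1) = 89.
s²ₚ = 13148.0759/89 = 147.7312... → 147.73.

147.73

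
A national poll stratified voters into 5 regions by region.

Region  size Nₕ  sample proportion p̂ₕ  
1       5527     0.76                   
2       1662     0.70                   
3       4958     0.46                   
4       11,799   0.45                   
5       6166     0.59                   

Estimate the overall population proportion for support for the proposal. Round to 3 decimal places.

0.551

N = 5527 + 1662 + 4958 + 11799 + 6166 = 30112.
Overall proportion = Σ (Nₕ/N)·p̂ₕ.
Σ Nₕp̂ₕ = 4200.52 + 1163.4 + 2280.68 + 5309.55 + 3637.94 = 16592.09.
16592.09 / 30112 = 0.55101... → 0.551.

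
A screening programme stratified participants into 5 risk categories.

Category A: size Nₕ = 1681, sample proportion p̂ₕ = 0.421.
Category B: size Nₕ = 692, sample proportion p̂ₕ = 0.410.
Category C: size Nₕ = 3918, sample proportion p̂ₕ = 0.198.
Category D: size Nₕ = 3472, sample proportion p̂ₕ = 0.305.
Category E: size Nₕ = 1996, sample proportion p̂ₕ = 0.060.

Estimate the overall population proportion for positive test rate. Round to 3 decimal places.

0.251

Wₕ = Nₕ/N with N = 11759: 0.1430, 0.0588, 0.3332, 0.2953, 0.1697.
p̂_st = 0.1430·0.421 + 0.0588·0.410 + 0.3332·0.198 + 0.2953·0.305 + 0.1697·0.060 ≈ 0.25052... → 0.251.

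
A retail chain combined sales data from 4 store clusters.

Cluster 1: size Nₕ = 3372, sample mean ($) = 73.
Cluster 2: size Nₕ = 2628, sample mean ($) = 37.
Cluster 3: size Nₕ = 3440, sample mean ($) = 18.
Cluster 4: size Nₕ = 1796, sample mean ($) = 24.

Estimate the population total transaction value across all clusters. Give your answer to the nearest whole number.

448416

Population total = Σ Nₕ·x̄ₕ (each stratum's size times its mean).
3372·73 + 2628·37 + 3440·18 + 1796·24 = 246156 + 97236 + 61920 + 43104 = 448416.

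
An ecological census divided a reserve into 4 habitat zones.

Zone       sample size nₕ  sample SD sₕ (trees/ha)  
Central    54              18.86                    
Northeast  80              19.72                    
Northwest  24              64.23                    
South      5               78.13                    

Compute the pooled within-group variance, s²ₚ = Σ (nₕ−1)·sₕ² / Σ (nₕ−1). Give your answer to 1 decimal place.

1062.1

Degrees of freedom: 53 + 79 + 23 + 4 = 159.
Σ(nₕ−1)sₕ² = 53·355.6996 + 79·388.8784 + 23·4125.4929 + 4·6104.2969 = 168876.9967.
s²ₚ = 168876.9967 / 159 = 1062.119... → 1062.1.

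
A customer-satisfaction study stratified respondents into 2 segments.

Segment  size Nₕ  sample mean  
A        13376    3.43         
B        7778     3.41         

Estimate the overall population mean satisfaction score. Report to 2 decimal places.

3.42

N = 21154; weights Wₕ = Nₕ/N = (0.6323, 0.3677).
x̄_st = Σ Wₕ·x̄ₕ = 0.6323·3.43 + 0.3677·3.41 ≈ 3.4226...
→ 3.42.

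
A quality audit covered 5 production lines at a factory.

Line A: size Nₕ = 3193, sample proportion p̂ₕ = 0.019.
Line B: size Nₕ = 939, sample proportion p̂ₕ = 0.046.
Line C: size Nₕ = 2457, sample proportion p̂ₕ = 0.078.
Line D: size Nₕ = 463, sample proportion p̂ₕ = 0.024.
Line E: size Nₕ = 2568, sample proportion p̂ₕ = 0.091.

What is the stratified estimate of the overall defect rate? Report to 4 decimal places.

Wₕ = Nₕ/N with N = 9620: 0.3319, 0.0976, 0.2554, 0.0481, 0.2669.
p̂_st = 0.3319·0.019 + 0.0976·0.046 + 0.2554·0.078 + 0.0481·0.024 + 0.2669·0.091 ≈ 0.056165... → 0.0562.

0.0562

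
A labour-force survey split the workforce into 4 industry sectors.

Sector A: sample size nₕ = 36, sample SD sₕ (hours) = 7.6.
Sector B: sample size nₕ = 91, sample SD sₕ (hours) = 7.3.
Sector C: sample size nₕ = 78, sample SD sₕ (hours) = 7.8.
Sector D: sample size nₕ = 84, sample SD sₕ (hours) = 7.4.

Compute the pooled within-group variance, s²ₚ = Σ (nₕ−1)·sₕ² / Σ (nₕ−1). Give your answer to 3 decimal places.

Degrees of freedom: 35 + 90 + 77 + 83 = 285.
Σ(nₕ−1)sₕ² = 35·57.76 + 90·53.29 + 77·60.84 + 83·54.76 = 16047.46.
s²ₚ = 16047.46 / 285 = 56.30688... → 56.307.

56.307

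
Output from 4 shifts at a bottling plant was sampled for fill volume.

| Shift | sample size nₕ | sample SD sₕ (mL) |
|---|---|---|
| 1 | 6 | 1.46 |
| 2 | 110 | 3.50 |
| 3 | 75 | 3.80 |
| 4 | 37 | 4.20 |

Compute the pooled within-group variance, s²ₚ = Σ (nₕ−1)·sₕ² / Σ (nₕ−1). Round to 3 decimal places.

13.614

1: (6−1)·1.46² = 5·2.1316 = 10.658
2: (110−1)·3.50² = 109·12.25 = 1335.25
3: (75−1)·3.80² = 74·14.44 = 1068.56
4: (37−1)·4.20² = 36·17.64 = 635.04
Numerator = 3049.508; denominator = Σ(nₕ−1) = 224.
s²ₚ = 3049.508/224 = 13.61388... → 13.614.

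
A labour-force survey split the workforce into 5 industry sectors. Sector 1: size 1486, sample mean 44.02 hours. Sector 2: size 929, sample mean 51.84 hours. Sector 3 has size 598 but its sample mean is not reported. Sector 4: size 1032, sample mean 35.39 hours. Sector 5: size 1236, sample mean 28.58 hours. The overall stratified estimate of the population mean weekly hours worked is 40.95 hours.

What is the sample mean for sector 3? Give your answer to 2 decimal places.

N = 1486 + 929 + 598 + 1032 + 1236 = 5281.
Overall total = μ·N = 40.95·5281 = 216256.95.
Subtract the known strata: 1486·44.02 + 929·51.84 + 1032·35.39 + 1236·28.58 = 185420.44.
Remaining total for sector 3: 216256.95 − 185420.44 = 30836.51.
Divide by its size: 30836.51 / 598 = 51.5661... → 51.57.

51.57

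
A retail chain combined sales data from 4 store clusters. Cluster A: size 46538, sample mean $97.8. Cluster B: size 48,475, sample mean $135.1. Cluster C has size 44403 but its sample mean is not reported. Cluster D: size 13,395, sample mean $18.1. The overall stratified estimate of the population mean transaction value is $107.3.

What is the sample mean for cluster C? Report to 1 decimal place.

Σ Nₕx̄ₕ = N·μ, so 44403·x̄_C = 152811·107.3 − (46538·97.8 + 48475·135.1 + 13395·18.1).
= 16396620.3 − 11342838.4 = 5053781.9.
x̄_C = 5053781.9 / 44403 = 113.816... → 113.8.

113.8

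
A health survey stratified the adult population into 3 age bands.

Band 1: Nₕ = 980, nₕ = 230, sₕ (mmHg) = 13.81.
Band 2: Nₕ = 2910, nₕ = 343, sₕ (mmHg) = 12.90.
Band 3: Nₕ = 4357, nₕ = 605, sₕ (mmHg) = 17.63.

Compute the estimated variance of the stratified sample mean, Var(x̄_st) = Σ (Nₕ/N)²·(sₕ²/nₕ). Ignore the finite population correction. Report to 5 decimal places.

N = 8247. Term for each stratum: Wₕ²sₕ²/nₕ.
Var(x̄_st) = 0.01170900 + 0.06040589 + 0.14339446 = 0.21550935 → 0.21551.

0.21551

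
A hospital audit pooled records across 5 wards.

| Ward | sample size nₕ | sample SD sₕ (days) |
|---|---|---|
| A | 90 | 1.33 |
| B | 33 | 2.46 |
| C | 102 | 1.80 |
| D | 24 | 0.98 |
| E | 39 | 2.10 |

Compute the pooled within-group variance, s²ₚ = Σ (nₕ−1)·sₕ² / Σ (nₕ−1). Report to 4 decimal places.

3.0671

A: (90−1)·1.33² = 89·1.7689 = 157.4321
B: (33−1)·2.46² = 32·6.0516 = 193.6512
C: (102−1)·1.80² = 101·3.24 = 327.24
D: (24−1)·0.98² = 23·0.9604 = 22.0892
E: (39−1)·2.10² = 38·4.41 = 167.58
Numerator = 867.9925; denominator = Σ(nₕ−1) = 283.
s²ₚ = 867.9925/283 = 3.067111... → 3.0671.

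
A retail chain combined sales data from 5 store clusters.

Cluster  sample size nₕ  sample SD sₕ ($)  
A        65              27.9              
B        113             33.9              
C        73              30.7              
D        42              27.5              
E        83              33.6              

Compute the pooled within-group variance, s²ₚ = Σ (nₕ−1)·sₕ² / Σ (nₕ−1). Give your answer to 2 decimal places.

997.22

Degrees of freedom: 64 + 112 + 72 + 41 + 82 = 371.
Σ(nₕ−1)sₕ² = 64·778.41 + 112·1149.21 + 72·942.49 + 41·756.25 + 82·1128.96 = 369970.01.
s²ₚ = 369970.01 / 371 = 997.2237... → 997.22.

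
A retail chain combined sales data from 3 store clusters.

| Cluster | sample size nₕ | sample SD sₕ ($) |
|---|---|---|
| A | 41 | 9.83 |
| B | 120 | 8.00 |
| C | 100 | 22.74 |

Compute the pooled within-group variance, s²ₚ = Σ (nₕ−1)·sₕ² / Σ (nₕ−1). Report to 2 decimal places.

A: (41−1)·9.83² = 40·96.6289 = 3865.156
B: (120−1)·8.00² = 119·64 = 7616
C: (100−1)·22.74² = 99·517.1076 = 51193.6524
Numerator = 62674.8084; denominator = Σ(nₕ−1) = 258.
s²ₚ = 62674.8084/258 = 242.9256... → 242.93.

242.93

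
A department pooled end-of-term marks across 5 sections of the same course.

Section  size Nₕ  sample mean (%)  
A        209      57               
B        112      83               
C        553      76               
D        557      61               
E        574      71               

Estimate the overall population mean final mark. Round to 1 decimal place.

68.8

x̄_st = (Σ Nₕx̄ₕ) / (Σ Nₕ) = (209·57 + 112·83 + 553·76 + 557·61 + 574·71) / 2005
= 137968 / 2005 = 68.812... → 68.8.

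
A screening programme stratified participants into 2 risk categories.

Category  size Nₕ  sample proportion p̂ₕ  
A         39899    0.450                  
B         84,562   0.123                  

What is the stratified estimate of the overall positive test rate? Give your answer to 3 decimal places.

0.228

Wₕ = Nₕ/N with N = 124461: 0.3206, 0.6794.
p̂_st = 0.3206·0.450 + 0.6794·0.123 ≈ 0.22783... → 0.228.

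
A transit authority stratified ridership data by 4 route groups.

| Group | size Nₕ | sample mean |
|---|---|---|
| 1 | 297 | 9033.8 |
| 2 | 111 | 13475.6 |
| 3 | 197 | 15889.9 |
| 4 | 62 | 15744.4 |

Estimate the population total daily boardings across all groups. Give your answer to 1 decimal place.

1: 297·9033.8 = 2683038.6
2: 111·13475.6 = 1495791.6
3: 197·15889.9 = 3130310.3
4: 62·15744.4 = 976152.8
τ̂ = Σ Nₕx̄ₕ = 8285293.3.

8285293.3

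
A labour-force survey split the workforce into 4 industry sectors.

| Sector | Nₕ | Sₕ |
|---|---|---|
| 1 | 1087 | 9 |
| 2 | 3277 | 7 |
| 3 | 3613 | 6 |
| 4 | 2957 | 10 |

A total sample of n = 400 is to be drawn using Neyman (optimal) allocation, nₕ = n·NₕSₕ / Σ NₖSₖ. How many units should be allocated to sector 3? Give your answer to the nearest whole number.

103

1: NₕSₕ = 1087·9 = 9783
2: NₕSₕ = 3277·7 = 22939
3: NₕSₕ = 3613·6 = 21678
4: NₕSₕ = 2957·10 = 29570
Σ NₕSₕ = 83970.
n_3 = 400·21678/83970 = 103.265... → 103.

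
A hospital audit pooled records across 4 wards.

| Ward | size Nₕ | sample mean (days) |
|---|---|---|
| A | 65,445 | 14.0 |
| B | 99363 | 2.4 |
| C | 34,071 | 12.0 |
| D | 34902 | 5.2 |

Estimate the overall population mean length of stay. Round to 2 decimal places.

x̄_st = (Σ Nₕx̄ₕ) / (Σ Nₕ) = (65445·14.0 + 99363·2.4 + 34071·12.0 + 34902·5.2) / 233781
= 1745043.6 / 233781 = 7.4644... → 7.46.

7.46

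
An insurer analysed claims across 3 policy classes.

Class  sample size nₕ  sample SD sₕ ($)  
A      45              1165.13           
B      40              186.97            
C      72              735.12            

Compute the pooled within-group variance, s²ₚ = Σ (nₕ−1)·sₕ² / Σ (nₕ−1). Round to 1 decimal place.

645864.2

A: (45−1)·1165.13² = 44·1357527.9169 = 59731228.3436
B: (40−1)·186.97² = 39·34957.7809 = 1363353.4551
C: (72−1)·735.12² = 71·540401.4144 = 38368500.4224
Numerator = 99463082.2211; denominator = Σ(nₕ−1) = 154.
s²ₚ = 99463082.2211/154 = 645864.170... → 645864.2.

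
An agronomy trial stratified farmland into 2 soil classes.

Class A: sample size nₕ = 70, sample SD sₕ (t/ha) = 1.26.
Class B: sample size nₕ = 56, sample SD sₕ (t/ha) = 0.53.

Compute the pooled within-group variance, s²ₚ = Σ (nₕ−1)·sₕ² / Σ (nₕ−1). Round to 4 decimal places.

Degrees of freedom: 69 + 55 = 124.
Σ(nₕ−1)sₕ² = 69·1.5876 + 55·0.2809 = 124.9939.
s²ₚ = 124.9939 / 124 = 1.008015... → 1.0080.

1.0080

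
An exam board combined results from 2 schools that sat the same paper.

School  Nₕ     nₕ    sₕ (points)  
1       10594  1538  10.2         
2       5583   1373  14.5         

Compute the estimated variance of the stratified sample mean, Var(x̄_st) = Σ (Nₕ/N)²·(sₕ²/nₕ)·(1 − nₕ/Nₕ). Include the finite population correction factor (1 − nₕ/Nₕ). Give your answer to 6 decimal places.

N = 16177. Term for each stratum: Wₕ²sₕ²/nₕ·(1−nₕ/Nₕ).
Var(x̄_st) = 0.024799585 + 0.013753690 = 0.038553275 → 0.038553.

0.038553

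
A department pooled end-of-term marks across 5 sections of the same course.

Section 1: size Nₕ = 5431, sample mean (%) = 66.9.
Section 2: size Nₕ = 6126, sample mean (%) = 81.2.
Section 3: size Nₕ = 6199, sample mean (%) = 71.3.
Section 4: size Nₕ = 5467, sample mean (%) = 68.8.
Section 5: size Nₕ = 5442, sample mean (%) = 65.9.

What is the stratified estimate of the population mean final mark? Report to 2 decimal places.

N = 28665; weights Wₕ = Nₕ/N = (0.1895, 0.2137, 0.2163, 0.1907, 0.1898).
x̄_st = Σ Wₕ·x̄ₕ = 0.1895·66.9 + 0.2137·81.2 + 0.2163·71.3 + 0.1907·68.8 + 0.1898·65.9 ≈ 71.0801...
→ 71.08.

71.08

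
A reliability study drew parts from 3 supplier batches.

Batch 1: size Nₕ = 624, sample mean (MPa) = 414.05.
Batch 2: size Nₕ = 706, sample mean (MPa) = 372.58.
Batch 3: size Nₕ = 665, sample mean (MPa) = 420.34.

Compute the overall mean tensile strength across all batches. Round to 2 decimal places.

N = 1995; weights Wₕ = Nₕ/N = (0.3128, 0.3539, 0.3333).
x̄_st = Σ Wₕ·x̄ₕ = 0.3128·414.05 + 0.3539·372.58 + 0.3333·420.34 ≈ 401.4711...
→ 401.47.

401.47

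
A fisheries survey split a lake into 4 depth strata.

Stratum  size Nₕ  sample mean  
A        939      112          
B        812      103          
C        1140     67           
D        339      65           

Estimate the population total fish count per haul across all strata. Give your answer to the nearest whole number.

287219

A: 939·112 = 105168
B: 812·103 = 83636
C: 1140·67 = 76380
D: 339·65 = 22035
τ̂ = Σ Nₕx̄ₕ = 287219.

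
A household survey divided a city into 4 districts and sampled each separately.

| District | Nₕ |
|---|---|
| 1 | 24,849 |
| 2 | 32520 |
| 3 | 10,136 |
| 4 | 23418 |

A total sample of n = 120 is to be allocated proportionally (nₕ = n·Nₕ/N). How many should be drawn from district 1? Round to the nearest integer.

33

Share of district 1 = 24849/90923 = 0.27330.
Allocate 120 × 0.27330 = 32.796... → 33.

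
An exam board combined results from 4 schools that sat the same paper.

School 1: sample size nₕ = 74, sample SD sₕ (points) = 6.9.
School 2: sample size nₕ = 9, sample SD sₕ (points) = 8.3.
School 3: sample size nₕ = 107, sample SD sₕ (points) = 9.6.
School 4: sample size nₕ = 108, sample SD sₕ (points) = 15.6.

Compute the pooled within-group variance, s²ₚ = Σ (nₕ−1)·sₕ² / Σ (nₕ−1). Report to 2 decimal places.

1: (74−1)·6.9² = 73·47.61 = 3475.53
2: (9−1)·8.3² = 8·68.89 = 551.12
3: (107−1)·9.6² = 106·92.16 = 9768.96
4: (108−1)·15.6² = 107·243.36 = 26039.52
Numerator = 39835.13; denominator = Σ(nₕ−1) = 294.
s²ₚ = 39835.13/294 = 135.4936... → 135.49.

135.49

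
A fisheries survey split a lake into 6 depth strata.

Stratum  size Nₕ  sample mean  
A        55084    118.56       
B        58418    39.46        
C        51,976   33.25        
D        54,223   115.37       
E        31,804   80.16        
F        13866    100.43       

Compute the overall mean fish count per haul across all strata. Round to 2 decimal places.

78.24

x̄_st = (Σ Nₕx̄ₕ) / (Σ Nₕ) = (55084·118.56 + 58418·39.46 + 51976·33.25 + 54223·115.37 + 31804·80.16 + 13866·100.43) / 265371
= 20761813.85 / 265371 = 78.2369... → 78.24.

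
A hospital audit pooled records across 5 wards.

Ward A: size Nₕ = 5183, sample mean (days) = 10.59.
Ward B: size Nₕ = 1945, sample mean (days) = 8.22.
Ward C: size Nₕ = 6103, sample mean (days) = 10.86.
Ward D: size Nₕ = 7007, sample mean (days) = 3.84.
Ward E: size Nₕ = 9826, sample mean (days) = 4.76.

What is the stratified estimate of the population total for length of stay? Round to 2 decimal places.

210833.09

Population total = Σ Nₕ·x̄ₕ (each stratum's size times its mean).
5183·10.59 + 1945·8.22 + 6103·10.86 + 7007·3.84 + 9826·4.76 = 54887.97 + 15987.9 + 66278.58 + 26906.88 + 46771.76 = 210833.09.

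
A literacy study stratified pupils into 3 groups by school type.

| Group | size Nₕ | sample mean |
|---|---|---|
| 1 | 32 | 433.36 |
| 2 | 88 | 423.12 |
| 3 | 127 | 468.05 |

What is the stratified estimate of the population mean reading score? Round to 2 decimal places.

447.55

x̄_st = (Σ Nₕx̄ₕ) / (Σ Nₕ) = (32·433.36 + 88·423.12 + 127·468.05) / 247
= 110544.43 / 247 = 447.5483... → 447.55.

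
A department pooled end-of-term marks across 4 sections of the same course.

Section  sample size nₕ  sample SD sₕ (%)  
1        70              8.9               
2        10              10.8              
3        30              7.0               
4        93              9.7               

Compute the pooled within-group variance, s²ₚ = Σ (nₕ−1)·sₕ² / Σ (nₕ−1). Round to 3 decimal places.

1: (70−1)·8.9² = 69·79.21 = 5465.49
2: (10−1)·10.8² = 9·116.64 = 1049.76
3: (30−1)·7.0² = 29·49 = 1421
4: (93−1)·9.7² = 92·94.09 = 8656.28
Numerator = 16592.53; denominator = Σ(nₕ−1) = 199.
s²ₚ = 16592.53/199 = 83.37955... → 83.380.

83.380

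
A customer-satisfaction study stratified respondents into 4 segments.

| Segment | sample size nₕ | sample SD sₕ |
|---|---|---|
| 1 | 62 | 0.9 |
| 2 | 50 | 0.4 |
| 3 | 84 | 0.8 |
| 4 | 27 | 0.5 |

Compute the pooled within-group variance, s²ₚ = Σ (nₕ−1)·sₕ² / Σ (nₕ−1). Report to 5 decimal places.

1: (62−1)·0.9² = 61·0.81 = 49.41
2: (50−1)·0.4² = 49·0.16 = 7.84
3: (84−1)·0.8² = 83·0.64 = 53.12
4: (27−1)·0.5² = 26·0.25 = 6.5
Numerator = 116.87; denominator = Σ(nₕ−1) = 219.
s²ₚ = 116.87/219 = 0.5336530... → 0.53365.

0.53365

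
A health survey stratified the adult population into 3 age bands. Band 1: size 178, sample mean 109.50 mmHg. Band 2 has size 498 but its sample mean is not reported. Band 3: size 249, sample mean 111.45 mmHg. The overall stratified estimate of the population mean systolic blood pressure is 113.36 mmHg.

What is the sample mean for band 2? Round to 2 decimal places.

115.69

N = 178 + 498 + 249 = 925.
Overall total = μ·N = 113.36·925 = 104858.
Subtract the known strata: 178·109.50 + 249·111.45 = 47242.05.
Remaining total for band 2: 104858 − 47242.05 = 57615.95.
Divide by its size: 57615.95 / 498 = 115.6947... → 115.69.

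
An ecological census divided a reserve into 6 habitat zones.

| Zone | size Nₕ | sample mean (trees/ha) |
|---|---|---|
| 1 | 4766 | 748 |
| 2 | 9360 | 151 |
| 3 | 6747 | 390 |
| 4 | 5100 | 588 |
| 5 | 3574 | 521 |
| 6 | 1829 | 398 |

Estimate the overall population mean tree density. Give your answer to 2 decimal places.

420.65

N = 4766 + 9360 + 6747 + 5100 + 3574 + 1829 = 31376.
The stratified mean weights each stratum mean by its population share Nₕ/N.
Σ Nₕx̄ₕ = 4766·748 + 9360·151 + 6747·390 + 5100·588 + 3574·521 + 1829·398 = 3564968 + 1413360 + 2631330 + 2998800 + 1862054 + 727942 = 13198454.
Divide by N: 13198454 / 31376 = 420.6544... → 420.65.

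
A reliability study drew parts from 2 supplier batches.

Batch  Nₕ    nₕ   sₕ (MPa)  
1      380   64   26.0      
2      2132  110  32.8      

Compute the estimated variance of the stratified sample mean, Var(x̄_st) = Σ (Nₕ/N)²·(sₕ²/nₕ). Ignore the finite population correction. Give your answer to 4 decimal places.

7.2869

N = 2512; Wₕ = Nₕ/N.
batch 1: (380/2512)²·26.0²/64 = 0.2417100
batch 2: (2132/2512)²·32.8²/110 = 7.0451482
Sum = 7.2868582 → 7.2869.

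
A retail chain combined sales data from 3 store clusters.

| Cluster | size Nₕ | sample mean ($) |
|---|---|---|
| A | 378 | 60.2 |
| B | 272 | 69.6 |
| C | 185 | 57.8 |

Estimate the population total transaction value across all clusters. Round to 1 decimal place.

A: 378·60.2 = 22755.6
B: 272·69.6 = 18931.2
C: 185·57.8 = 10693
τ̂ = Σ Nₕx̄ₕ = 52379.8.

52379.8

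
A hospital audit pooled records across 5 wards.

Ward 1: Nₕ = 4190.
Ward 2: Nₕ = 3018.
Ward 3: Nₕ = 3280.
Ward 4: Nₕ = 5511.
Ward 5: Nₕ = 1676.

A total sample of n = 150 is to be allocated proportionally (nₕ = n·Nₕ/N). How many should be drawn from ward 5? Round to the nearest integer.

14

N = 4190 + 3018 + 3280 + 5511 + 1676 = 17675.
n_5 = 150·1676/17675 = 14.223... → 14.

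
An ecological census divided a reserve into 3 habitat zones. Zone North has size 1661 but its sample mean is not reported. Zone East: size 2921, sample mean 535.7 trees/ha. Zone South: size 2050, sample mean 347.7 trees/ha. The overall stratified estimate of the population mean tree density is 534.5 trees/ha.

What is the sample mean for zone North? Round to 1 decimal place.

N = 1661 + 2921 + 2050 = 6632.
Overall total = μ·N = 534.5·6632 = 3544804.
Subtract the known strata: 2921·535.7 + 2050·347.7 = 2277564.7.
Remaining total for zone North: 3544804 − 2277564.7 = 1267239.3.
Divide by its size: 1267239.3 / 1661 = 762.938... → 762.9.

762.9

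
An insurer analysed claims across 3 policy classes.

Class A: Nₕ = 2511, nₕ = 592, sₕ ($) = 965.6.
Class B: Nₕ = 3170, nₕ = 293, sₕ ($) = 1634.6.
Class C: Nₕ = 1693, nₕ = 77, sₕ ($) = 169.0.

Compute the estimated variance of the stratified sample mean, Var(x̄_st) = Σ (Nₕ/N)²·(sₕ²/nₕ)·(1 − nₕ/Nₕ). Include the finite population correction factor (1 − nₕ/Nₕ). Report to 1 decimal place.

N = 7374. Term for each stratum: Wₕ²sₕ²/nₕ·(1−nₕ/Nₕ).
Var(x̄_st) = 139.5688 + 1529.4956 + 18.6627 = 1687.7271 → 1687.7.

1687.7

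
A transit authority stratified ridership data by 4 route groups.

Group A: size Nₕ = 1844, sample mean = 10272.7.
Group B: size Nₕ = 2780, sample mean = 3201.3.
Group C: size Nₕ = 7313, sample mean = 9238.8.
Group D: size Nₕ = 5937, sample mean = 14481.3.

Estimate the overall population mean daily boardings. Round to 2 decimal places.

x̄_st = (Σ Nₕx̄ₕ) / (Σ Nₕ) = (1844·10272.7 + 2780·3201.3 + 7313·9238.8 + 5937·14481.3) / 17874
= 181381295.3 / 17874 = 10147.7730... → 10147.77.

10147.77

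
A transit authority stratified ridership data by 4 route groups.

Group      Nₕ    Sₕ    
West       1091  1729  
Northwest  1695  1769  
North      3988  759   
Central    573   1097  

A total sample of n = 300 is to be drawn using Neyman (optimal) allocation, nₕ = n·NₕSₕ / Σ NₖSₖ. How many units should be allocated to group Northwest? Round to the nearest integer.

105

West: NₕSₕ = 1091·1729 = 1886339
Northwest: NₕSₕ = 1695·1769 = 2998455
North: NₕSₕ = 3988·759 = 3026892
Central: NₕSₕ = 573·1097 = 628581
Σ NₕSₕ = 8540267.
n_Northwest = 300·2998455/8540267 = 105.329... → 105.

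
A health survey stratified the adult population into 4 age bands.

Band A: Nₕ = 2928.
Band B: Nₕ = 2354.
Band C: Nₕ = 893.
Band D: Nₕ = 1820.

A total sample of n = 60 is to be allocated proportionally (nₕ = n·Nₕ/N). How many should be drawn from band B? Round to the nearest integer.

18

Share of band B = 2354/7995 = 0.29443.
Allocate 60 × 0.29443 = 17.666... → 18.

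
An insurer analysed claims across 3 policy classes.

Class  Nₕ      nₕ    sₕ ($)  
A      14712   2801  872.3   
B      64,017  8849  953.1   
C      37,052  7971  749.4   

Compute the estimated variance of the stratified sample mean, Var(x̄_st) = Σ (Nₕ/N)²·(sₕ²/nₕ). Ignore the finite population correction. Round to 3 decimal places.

N = 115781; Wₕ = Nₕ/N.
class A: (14712/115781)²·872.3²/2801 = 4.386190
class B: (64017/115781)²·953.1²/8849 = 31.383313
class C: (37052/115781)²·749.4²/7971 = 7.215448
Sum = 42.984951 → 42.985.

42.985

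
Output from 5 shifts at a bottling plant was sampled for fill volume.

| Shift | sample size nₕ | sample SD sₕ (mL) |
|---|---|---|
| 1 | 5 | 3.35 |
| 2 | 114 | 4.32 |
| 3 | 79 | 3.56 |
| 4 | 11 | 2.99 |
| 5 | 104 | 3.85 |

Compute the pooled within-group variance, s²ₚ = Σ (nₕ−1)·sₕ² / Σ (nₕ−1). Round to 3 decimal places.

Degrees of freedom: 4 + 113 + 78 + 10 + 103 = 308.
Σ(nₕ−1)sₕ² = 4·11.2225 + 113·18.6624 + 78·12.6736 + 10·8.9401 + 103·14.8225 = 4758.4005.
s²ₚ = 4758.4005 / 308 = 15.44935... → 15.449.

15.449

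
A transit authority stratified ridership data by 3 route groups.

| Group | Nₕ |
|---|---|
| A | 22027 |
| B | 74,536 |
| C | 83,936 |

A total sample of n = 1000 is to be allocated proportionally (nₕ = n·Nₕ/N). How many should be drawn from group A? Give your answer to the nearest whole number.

122

Share of group A = 22027/180499 = 0.12203.
Allocate 1000 × 0.12203 = 122.034... → 122.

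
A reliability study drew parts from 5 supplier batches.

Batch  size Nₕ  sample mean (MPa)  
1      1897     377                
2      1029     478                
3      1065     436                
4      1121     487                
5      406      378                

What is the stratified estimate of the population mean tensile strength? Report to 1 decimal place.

429.6

N = 1897 + 1029 + 1065 + 1121 + 406 = 5518.
The stratified mean weights each stratum mean by its population share Nₕ/N.
Σ Nₕx̄ₕ = 1897·377 + 1029·478 + 1065·436 + 1121·487 + 406·378 = 715169 + 491862 + 464340 + 545927 + 153468 = 2370766.
Divide by N: 2370766 / 5518 = 429.642... → 429.6.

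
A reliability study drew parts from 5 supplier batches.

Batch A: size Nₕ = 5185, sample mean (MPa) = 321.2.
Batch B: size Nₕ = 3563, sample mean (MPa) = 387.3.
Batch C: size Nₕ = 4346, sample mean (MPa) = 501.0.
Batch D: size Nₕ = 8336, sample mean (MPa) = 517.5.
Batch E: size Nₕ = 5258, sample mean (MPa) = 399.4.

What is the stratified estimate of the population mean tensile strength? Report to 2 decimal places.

436.03

N = 5185 + 3563 + 4346 + 8336 + 5258 = 26688.
Overall mean = Σ (Nₕ/N)·x̄ₕ — weight by population share, not a simple average.
Σ Nₕx̄ₕ = 5185·321.2 + 3563·387.3 + 4346·501.0 + 8336·517.5 + 5258·399.4 = 1665422 + 1379949.9 + 2177346 + 4313880 + 2100045.2 = 11636643.1.
Divide by N: 11636643.1 / 26688 = 436.0253... → 436.03.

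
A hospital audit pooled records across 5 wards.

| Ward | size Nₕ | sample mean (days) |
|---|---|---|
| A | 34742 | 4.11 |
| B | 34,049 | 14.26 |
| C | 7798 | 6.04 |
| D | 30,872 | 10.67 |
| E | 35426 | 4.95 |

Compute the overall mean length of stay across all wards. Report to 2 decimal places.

8.26

N = 142887; weights Wₕ = Nₕ/N = (0.2431, 0.2383, 0.0546, 0.2161, 0.2479).
x̄_st = Σ Wₕ·x̄ₕ = 0.2431·4.11 + 0.2383·14.26 + 0.0546·6.04 + 0.2161·10.67 + 0.2479·4.95 ≈ 8.2596...
→ 8.26.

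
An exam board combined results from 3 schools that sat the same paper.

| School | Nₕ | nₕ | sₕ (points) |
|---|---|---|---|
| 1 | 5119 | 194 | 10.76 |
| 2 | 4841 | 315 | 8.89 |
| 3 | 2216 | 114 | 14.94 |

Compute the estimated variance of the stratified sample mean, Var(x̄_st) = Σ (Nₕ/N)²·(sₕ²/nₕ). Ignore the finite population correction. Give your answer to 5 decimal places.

N = 12176; Wₕ = Nₕ/N.
school 1: (5119/12176)²·10.76²/194 = 0.10548332
school 2: (4841/12176)²·8.89²/315 = 0.03966010
school 3: (2216/12176)²·14.94²/114 = 0.06485248
Sum = 0.20999590 → 0.21000.

0.21000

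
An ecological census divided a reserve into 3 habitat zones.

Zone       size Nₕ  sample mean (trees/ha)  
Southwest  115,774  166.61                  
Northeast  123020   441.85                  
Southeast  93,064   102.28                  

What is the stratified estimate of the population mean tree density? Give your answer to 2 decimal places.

250.60

x̄_st = (Σ Nₕx̄ₕ) / (Σ Nₕ) = (115774·166.61 + 123020·441.85 + 93064·102.28) / 331858
= 83164079.06 / 331858 = 250.6014... → 250.60.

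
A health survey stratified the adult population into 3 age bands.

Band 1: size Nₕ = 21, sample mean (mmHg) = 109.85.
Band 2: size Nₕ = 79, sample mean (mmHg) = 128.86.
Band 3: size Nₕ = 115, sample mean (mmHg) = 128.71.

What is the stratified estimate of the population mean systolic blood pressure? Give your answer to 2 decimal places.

126.92

N = 21 + 79 + 115 = 215.
Overall mean = Σ (Nₕ/N)·x̄ₕ — weight by population share, not a simple average.
Σ Nₕx̄ₕ = 21·109.85 + 79·128.86 + 115·128.71 = 2306.85 + 10179.94 + 14801.65 = 27288.44.
Divide by N: 27288.44 / 215 = 126.9230... → 126.92.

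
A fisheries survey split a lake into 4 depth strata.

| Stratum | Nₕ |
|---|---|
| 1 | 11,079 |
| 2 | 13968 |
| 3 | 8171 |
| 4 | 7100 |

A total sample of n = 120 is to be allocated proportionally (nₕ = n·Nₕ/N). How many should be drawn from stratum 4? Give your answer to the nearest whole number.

N = 11079 + 13968 + 8171 + 7100 = 40318.
n_4 = 120·7100/40318 = 21.132... → 21.

21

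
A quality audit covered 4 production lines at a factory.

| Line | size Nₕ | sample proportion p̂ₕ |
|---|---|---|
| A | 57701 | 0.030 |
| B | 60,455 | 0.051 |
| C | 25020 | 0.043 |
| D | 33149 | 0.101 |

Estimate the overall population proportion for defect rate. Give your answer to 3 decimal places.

0.052

N = 57701 + 60455 + 25020 + 33149 = 176325.
Overall proportion = Σ (Nₕ/N)·p̂ₕ.
Σ Nₕp̂ₕ = 1731.03 + 3083.205 + 1075.86 + 3348.049 = 9238.144.
9238.144 / 176325 = 0.05239... → 0.052.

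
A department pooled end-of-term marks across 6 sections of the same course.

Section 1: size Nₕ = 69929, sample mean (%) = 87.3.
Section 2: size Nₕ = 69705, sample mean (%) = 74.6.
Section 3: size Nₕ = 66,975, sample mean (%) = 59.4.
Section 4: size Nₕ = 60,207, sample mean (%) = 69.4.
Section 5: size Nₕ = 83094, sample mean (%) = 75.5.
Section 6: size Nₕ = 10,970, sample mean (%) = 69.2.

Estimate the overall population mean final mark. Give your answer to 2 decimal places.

N = 69929 + 69705 + 66975 + 60207 + 83094 + 10970 = 360880.
Weight each subgroup mean by Nₕ/N and sum.
Σ Nₕx̄ₕ = 69929·87.3 + 69705·74.6 + 66975·59.4 + 60207·69.4 + 83094·75.5 + 10970·69.2 = 6104801.7 + 5199993 + 3978315 + 4178365.8 + 6273597 + 759124 = 26494196.5.
Divide by N: 26494196.5 / 360880 = 73.4155... → 73.42.

73.42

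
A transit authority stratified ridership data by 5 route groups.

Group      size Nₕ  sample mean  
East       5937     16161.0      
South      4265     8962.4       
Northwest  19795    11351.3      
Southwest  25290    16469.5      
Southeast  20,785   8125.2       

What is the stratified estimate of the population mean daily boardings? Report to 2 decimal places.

N = 5937 + 4265 + 19795 + 25290 + 20785 = 76072.
The stratified mean weights each stratum mean by its population share Nₕ/N.
Σ Nₕx̄ₕ = 5937·16161.0 + 4265·8962.4 + 19795·11351.3 + 25290·16469.5 + 20785·8125.2 = 95947857 + 38224636 + 224698983.5 + 416513655 + 168882282 = 944267413.5.
Divide by N: 944267413.5 / 76072 = 12412.8117... → 12412.81.

12412.81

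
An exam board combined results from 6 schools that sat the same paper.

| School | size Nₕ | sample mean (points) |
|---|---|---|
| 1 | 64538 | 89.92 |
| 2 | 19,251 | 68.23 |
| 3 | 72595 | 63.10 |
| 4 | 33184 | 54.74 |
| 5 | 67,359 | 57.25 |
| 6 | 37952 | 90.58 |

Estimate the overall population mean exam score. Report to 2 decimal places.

x̄_st = (Σ Nₕx̄ₕ) / (Σ Nₕ) = (64538·89.92 + 19251·68.23 + 72595·63.10 + 33184·54.74 + 67359·57.25 + 37952·90.58) / 294879
= 20807984.26 / 294879 = 70.5645... → 70.56.

70.56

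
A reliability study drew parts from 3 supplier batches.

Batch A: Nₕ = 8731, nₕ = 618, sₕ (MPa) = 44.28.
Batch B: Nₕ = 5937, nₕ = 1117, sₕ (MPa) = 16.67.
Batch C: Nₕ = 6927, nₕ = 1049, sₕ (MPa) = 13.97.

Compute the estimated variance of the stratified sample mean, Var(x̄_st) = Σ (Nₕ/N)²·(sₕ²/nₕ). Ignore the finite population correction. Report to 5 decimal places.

0.55657

N = 21595. Term for each stratum: Wₕ²sₕ²/nₕ.
Var(x̄_st) = 0.51861886 + 0.01880380 + 0.01914262 = 0.55656528 → 0.55657.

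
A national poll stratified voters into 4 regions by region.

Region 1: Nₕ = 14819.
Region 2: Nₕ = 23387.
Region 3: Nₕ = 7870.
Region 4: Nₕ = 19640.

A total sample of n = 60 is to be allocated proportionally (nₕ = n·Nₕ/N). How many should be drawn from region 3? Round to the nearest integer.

7

N = 14819 + 23387 + 7870 + 19640 = 65716.
n_3 = 60·7870/65716 = 7.185... → 7.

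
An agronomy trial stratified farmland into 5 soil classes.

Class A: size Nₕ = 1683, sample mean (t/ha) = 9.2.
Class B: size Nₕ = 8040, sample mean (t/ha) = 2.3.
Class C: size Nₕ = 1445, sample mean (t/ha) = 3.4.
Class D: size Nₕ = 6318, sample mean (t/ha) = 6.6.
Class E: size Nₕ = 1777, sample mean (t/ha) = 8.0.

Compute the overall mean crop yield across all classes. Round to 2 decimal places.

N = 19263; weights Wₕ = Nₕ/N = (0.0874, 0.4174, 0.0750, 0.3280, 0.0922).
x̄_st = Σ Wₕ·x̄ₕ = 0.0874·9.2 + 0.4174·2.3 + 0.0750·3.4 + 0.3280·6.6 + 0.0922·8.0 ≈ 4.9215...
→ 4.92.

4.92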